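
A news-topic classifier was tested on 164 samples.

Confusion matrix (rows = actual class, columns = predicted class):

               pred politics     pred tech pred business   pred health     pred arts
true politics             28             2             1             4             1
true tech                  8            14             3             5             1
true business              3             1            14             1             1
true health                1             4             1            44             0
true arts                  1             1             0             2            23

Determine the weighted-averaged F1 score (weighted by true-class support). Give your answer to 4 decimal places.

Per-class F1 score (2·TP/(2·TP+FP+FN)):
  politics: TP=28, FP=8+3+1+1=13, FN=2+1+4+1=8 → 56/77 = 0.72727
  tech: TP=14, FP=2+1+4+1=8, FN=8+3+5+1=17 → 28/53 = 0.52830
  business: TP=14, FP=1+3+1+0=5, FN=3+1+1+1=6 → 28/39 = 0.71795
  health: TP=44, FP=4+5+1+2=12, FN=1+4+1+0=6 → 88/106 = 0.83019
  arts: TP=23, FP=1+1+1+0=3, FN=1+1+0+2=4 → 46/53 = 0.86792
Weighted-F1 score = Σ (supportᵢ/N)·F1 scoreᵢ with N=164: (36/164)·0.72727 + (31/164)·0.52830 + (20/164)·0.71795 + (50/164)·0.83019 + (27/164)·0.86792 = 0.7431

0.7431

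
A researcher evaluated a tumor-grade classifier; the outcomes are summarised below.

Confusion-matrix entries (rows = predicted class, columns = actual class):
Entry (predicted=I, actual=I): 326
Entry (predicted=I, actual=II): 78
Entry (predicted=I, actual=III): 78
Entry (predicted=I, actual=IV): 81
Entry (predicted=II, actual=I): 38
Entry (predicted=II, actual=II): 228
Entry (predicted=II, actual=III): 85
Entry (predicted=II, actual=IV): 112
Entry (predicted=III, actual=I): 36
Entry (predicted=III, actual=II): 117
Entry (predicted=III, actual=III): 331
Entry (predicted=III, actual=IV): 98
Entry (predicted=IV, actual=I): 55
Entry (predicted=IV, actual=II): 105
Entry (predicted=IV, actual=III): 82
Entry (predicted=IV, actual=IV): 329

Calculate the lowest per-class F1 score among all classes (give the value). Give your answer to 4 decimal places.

0.4601

Per-class F1 score (2·TP/(2·TP+FP+FN)):
  I: TP=326, FP=78+78+81=237, FN=38+36+55=129 → 652/1018 = 0.64047
  II: TP=228, FP=38+85+112=235, FN=78+117+105=300 → 456/991 = 0.46014
  III: TP=331, FP=36+117+98=251, FN=78+85+82=245 → 662/1158 = 0.57168
  IV: TP=329, FP=55+105+82=242, FN=81+112+98=291 → 658/1191 = 0.55248
Lowest is class 'II' with F1 score = 0.4601.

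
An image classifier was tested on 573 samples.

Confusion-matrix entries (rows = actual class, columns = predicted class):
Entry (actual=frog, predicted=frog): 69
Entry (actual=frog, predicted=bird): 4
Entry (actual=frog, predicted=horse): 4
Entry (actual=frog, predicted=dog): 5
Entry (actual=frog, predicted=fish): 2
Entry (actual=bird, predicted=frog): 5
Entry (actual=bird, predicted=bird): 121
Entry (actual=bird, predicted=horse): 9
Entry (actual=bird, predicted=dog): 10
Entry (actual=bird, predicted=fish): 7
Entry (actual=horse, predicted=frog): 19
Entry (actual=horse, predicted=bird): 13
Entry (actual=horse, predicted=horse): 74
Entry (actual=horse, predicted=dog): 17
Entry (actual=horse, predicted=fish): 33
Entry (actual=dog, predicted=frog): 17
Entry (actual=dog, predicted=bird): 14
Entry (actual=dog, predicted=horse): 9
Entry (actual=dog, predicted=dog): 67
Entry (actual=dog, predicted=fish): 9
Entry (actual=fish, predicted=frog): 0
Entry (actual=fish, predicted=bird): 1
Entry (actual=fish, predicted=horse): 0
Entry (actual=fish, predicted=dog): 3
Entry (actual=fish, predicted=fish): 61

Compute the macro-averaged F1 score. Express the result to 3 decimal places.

0.679

Per-class F1 score (2·TP/(2·TP+FP+FN)):
  frog: TP=69, FP=5+19+17+0=41, FN=4+4+5+2=15 → 138/194 = 0.7113
  bird: TP=121, FP=4+13+14+1=32, FN=5+9+10+7=31 → 242/305 = 0.7934
  horse: TP=74, FP=4+9+9+0=22, FN=19+13+17+33=82 → 148/252 = 0.5873
  dog: TP=67, FP=5+10+17+3=35, FN=17+14+9+9=49 → 134/218 = 0.6147
  fish: TP=61, FP=2+7+33+9=51, FN=0+1+0+3=4 → 122/177 = 0.6893
Macro-F1 score = mean = (0.7113 + 0.7934 + 0.5873 + 0.6147 + 0.6893) / 5 = 0.679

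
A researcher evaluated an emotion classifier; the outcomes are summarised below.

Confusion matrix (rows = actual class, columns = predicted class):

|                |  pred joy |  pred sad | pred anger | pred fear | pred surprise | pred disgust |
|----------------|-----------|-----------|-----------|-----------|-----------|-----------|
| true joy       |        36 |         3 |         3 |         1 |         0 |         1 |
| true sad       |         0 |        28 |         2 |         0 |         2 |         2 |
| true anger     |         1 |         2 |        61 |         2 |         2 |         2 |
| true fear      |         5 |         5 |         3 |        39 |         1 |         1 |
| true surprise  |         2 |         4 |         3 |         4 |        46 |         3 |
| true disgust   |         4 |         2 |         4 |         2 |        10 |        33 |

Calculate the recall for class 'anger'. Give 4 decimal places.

0.8714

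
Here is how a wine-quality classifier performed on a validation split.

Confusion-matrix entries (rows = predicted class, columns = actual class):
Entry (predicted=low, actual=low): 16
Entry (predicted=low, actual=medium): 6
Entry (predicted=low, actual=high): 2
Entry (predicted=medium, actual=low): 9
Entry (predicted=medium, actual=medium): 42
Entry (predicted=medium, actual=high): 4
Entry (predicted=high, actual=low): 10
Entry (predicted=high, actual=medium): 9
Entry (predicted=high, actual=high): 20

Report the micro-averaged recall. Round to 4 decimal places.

0.6610

Micro-averaging pools counts across classes: ΣTP=78, ΣFP=40, ΣFN=40.
Micro-recall = TP/(TP+FN) on pooled counts = 0.6610 (equals overall accuracy in single-label multiclass).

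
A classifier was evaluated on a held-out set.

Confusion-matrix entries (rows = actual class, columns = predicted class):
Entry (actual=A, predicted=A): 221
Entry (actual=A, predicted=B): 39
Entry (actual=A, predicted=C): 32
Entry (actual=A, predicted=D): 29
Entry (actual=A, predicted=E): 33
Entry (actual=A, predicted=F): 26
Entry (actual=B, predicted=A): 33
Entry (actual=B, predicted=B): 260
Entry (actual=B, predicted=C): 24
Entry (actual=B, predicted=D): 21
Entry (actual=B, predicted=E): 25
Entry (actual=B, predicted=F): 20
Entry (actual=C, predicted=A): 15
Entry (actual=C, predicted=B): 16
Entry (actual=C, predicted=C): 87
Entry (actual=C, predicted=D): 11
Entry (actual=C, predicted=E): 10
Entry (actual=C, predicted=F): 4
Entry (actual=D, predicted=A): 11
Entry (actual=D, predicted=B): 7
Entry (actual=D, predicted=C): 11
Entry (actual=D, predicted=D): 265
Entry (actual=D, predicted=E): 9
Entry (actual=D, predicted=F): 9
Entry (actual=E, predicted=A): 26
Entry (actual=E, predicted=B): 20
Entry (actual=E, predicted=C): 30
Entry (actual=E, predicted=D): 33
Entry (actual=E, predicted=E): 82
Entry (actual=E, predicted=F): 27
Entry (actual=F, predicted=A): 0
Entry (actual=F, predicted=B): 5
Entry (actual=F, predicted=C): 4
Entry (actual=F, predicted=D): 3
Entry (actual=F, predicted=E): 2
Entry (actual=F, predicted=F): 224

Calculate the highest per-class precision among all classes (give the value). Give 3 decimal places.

Per-class precision (TP/(TP+FP)):
  A: TP=221, FP=33+15+11+26+0=85 → 221/306 = 0.7222
  B: TP=260, FP=39+16+7+20+5=87 → 260/347 = 0.7493
  C: TP=87, FP=32+24+11+30+4=101 → 87/188 = 0.4628
  D: TP=265, FP=29+21+11+33+3=97 → 265/362 = 0.7320
  E: TP=82, FP=33+25+10+9+2=79 → 82/161 = 0.5093
  F: TP=224, FP=26+20+4+9+27=86 → 224/310 = 0.7226
Highest is class 'B' with precision = 0.749.

0.749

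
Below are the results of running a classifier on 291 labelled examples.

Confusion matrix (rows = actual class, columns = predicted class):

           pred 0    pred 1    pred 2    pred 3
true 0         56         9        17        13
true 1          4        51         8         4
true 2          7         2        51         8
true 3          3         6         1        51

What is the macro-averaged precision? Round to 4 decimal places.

Per-class precision (TP/(TP+FP)):
  0: TP=56, FP=4+7+3=14 → 56/70 = 0.80000
  1: TP=51, FP=9+2+6=17 → 51/68 = 0.75000
  2: TP=51, FP=17+8+1=26 → 51/77 = 0.66234
  3: TP=51, FP=13+4+8=25 → 51/76 = 0.67105
Macro-precision = mean = (0.80000 + 0.75000 + 0.66234 + 0.67105) / 4 = 0.7208

0.7208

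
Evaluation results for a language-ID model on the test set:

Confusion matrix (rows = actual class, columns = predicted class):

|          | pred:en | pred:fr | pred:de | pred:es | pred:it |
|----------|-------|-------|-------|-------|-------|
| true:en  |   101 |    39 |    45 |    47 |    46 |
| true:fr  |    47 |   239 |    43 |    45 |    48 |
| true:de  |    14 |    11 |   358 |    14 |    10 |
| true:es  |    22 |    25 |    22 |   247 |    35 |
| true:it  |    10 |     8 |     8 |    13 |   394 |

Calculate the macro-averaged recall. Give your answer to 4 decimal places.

Per-class recall (TP/(TP+FN)):
  en: TP=101, FN=39+45+47+46=177 → 101/278 = 0.36331
  fr: TP=239, FN=47+43+45+48=183 → 239/422 = 0.56635
  de: TP=358, FN=14+11+14+10=49 → 358/407 = 0.87961
  es: TP=247, FN=22+25+22+35=104 → 247/351 = 0.70370
  it: TP=394, FN=10+8+8+13=39 → 394/433 = 0.90993
Macro-recall = mean = (0.36331 + 0.56635 + 0.87961 + 0.70370 + 0.90993) / 5 = 0.6846

0.6846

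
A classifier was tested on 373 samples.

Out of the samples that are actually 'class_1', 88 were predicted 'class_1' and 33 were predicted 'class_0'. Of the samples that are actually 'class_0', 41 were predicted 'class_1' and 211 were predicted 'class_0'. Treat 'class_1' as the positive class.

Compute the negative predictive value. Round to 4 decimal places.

0.8648

NPV = TN/(TN+FN) = 211/(211+33) = 0.8648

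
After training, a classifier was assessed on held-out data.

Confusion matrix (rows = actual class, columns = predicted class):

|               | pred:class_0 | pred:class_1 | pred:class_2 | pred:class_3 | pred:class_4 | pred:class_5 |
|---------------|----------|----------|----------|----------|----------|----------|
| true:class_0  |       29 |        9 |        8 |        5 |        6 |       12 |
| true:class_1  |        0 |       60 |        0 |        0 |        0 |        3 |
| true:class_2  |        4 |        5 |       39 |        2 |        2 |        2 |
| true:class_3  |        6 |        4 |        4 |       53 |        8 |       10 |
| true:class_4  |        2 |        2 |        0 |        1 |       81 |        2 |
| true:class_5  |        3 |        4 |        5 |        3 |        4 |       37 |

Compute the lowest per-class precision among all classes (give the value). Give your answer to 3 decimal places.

Per-class precision (TP/(TP+FP)):
  class_0: TP=29, FP=0+4+6+2+3=15 → 29/44 = 0.6591
  class_1: TP=60, FP=9+5+4+2+4=24 → 60/84 = 0.7143
  class_2: TP=39, FP=8+0+4+0+5=17 → 39/56 = 0.6964
  class_3: TP=53, FP=5+0+2+1+3=11 → 53/64 = 0.8281
  class_4: TP=81, FP=6+0+2+8+4=20 → 81/101 = 0.8020
  class_5: TP=37, FP=12+3+2+10+2=29 → 37/66 = 0.5606
Lowest is class 'class_5' with precision = 0.561.

0.561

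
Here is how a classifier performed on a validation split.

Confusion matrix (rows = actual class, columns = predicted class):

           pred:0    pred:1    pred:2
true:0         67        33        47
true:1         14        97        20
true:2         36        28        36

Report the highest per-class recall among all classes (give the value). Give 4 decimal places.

0.7405

Per-class recall (TP/(TP+FN)):
  0: TP=67, FN=33+47=80 → 67/147 = 0.45578
  1: TP=97, FN=14+20=34 → 97/131 = 0.74046
  2: TP=36, FN=36+28=64 → 36/100 = 0.36000
Highest is class '1' with recall = 0.7405.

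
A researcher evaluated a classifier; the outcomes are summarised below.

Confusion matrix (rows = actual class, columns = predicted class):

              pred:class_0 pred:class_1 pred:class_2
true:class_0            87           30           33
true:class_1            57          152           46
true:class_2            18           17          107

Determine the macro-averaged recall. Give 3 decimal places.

0.643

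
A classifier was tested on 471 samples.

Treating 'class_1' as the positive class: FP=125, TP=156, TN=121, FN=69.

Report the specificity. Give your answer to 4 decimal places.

0.4919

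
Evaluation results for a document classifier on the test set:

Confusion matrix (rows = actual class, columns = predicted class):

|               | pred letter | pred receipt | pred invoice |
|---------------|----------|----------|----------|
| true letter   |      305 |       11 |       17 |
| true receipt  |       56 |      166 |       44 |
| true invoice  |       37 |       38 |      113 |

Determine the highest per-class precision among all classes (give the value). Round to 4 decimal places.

0.7721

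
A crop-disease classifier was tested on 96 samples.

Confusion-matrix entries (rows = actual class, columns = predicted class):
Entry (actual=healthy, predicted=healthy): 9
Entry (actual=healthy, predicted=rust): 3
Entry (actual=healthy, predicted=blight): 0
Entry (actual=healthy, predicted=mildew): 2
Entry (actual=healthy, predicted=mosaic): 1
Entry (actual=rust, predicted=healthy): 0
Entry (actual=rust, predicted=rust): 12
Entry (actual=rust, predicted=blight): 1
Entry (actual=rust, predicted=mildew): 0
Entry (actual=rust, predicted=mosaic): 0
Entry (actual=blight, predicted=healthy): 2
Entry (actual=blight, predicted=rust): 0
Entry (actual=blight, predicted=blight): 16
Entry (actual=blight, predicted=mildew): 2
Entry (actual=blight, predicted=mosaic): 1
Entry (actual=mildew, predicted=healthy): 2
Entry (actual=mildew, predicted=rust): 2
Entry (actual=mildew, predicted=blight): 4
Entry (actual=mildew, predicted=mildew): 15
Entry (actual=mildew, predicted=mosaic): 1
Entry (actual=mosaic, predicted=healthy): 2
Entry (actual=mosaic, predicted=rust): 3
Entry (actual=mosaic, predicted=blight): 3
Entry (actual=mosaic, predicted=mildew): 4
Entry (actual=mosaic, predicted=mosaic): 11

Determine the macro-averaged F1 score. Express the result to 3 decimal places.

Per-class F1 score (2·TP/(2·TP+FP+FN)):
  healthy: TP=9, FP=0+2+2+2=6, FN=3+0+2+1=6 → 18/30 = 0.6000
  rust: TP=12, FP=3+0+2+3=8, FN=0+1+0+0=1 → 24/33 = 0.7273
  blight: TP=16, FP=0+1+4+3=8, FN=2+0+2+1=5 → 32/45 = 0.7111
  mildew: TP=15, FP=2+0+2+4=8, FN=2+2+4+1=9 → 30/47 = 0.6383
  mosaic: TP=11, FP=1+0+1+1=3, FN=2+3+3+4=12 → 22/37 = 0.5946
Macro-F1 score = mean = (0.6000 + 0.7273 + 0.7111 + 0.6383 + 0.5946) / 5 = 0.654

0.654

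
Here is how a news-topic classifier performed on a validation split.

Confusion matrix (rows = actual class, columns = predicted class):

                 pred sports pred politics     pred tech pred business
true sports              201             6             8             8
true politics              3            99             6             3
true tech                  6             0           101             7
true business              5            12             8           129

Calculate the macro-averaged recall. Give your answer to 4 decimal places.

0.8792

Per-class recall (TP/(TP+FN)):
  sports: TP=201, FN=6+8+8=22 → 201/223 = 0.90135
  politics: TP=99, FN=3+6+3=12 → 99/111 = 0.89189
  tech: TP=101, FN=6+0+7=13 → 101/114 = 0.88596
  business: TP=129, FN=5+12+8=25 → 129/154 = 0.83766
Macro-recall = mean = (0.90135 + 0.89189 + 0.88596 + 0.83766) / 4 = 0.8792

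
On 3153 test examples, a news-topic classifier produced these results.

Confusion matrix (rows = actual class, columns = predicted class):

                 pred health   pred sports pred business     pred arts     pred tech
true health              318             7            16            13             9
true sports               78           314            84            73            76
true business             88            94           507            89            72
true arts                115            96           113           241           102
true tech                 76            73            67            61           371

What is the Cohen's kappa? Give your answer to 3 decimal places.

Observed agreement pₒ = trace/N = 1751/3153 = 0.5553
Expected agreement pₑ = Σ (rowᵢ·colᵢ)/N² = (363·675 + 625·584 + 850·787 + 667·477 + 648·630)/3153² = 0.2017
κ = (pₒ − pₑ)/(1 − pₑ) = (0.5553 − 0.2017)/(1 − 0.2017) = 0.443

0.443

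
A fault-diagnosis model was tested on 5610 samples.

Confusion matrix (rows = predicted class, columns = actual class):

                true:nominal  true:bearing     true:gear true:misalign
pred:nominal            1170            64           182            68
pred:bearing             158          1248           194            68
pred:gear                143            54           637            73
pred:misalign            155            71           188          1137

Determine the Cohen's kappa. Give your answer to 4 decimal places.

Observed agreement pₒ = trace/N = 4192/5610 = 0.74724
Expected agreement pₑ = Σ (rowᵢ·colᵢ)/N² = (1626·1484 + 1437·1668 + 1201·907 + 1346·1551)/5610² = 0.25378
κ = (pₒ − pₑ)/(1 − pₑ) = (0.74724 − 0.25378)/(1 − 0.25378) = 0.6613

0.6613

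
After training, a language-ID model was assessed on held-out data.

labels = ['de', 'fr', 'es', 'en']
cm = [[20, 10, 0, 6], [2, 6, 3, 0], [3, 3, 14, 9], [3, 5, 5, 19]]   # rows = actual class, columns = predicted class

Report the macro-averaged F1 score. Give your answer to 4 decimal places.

0.5232

Per-class F1 score (2·TP/(2·TP+FP+FN)):
  de: TP=20, FP=2+3+3=8, FN=10+0+6=16 → 40/64 = 0.62500
  fr: TP=6, FP=10+3+5=18, FN=2+3+0=5 → 12/35 = 0.34286
  es: TP=14, FP=0+3+5=8, FN=3+3+9=15 → 28/51 = 0.54902
  en: TP=19, FP=6+0+9=15, FN=3+5+5=13 → 38/66 = 0.57576
Macro-F1 score = mean = (0.62500 + 0.34286 + 0.54902 + 0.57576) / 4 = 0.5232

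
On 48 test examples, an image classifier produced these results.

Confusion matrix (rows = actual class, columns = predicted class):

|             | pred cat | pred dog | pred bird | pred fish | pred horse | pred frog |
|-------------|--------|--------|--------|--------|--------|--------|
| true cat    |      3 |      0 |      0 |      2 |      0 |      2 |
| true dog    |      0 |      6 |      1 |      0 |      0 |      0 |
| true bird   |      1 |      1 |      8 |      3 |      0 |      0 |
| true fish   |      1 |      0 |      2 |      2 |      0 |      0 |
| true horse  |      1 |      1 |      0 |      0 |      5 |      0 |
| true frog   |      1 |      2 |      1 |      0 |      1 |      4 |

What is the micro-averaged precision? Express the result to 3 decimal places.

0.583

Micro-averaging pools counts across classes: ΣTP=28, ΣFP=20, ΣFN=20.
Micro-precision = TP/(TP+FP) on pooled counts = 0.583 (equals overall accuracy in single-label multiclass).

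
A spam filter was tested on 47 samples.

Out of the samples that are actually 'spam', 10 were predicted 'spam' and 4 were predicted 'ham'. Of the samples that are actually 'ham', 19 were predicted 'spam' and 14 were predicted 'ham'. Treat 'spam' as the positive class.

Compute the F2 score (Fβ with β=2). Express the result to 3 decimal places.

0.588

Fβ = (1+β²)·TP / ((1+β²)·TP + β²·FN + FP), with β²=4
= 5·10 / (5·10 + 4·4 + 19) = 0.588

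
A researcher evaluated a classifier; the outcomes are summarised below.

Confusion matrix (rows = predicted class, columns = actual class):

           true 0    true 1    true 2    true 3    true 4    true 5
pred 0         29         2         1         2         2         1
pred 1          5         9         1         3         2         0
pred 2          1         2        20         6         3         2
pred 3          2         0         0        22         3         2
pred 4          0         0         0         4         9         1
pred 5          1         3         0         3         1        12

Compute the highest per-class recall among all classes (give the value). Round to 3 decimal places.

0.909

Per-class recall (TP/(TP+FN)):
  0: TP=29, FN=5+1+2+0+1=9 → 29/38 = 0.7632
  1: TP=9, FN=2+2+0+0+3=7 → 9/16 = 0.5625
  2: TP=20, FN=1+1+0+0+0=2 → 20/22 = 0.9091
  3: TP=22, FN=2+3+6+4+3=18 → 22/40 = 0.5500
  4: TP=9, FN=2+2+3+3+1=11 → 9/20 = 0.4500
  5: TP=12, FN=1+0+2+2+1=6 → 12/18 = 0.6667
Highest is class '2' with recall = 0.909.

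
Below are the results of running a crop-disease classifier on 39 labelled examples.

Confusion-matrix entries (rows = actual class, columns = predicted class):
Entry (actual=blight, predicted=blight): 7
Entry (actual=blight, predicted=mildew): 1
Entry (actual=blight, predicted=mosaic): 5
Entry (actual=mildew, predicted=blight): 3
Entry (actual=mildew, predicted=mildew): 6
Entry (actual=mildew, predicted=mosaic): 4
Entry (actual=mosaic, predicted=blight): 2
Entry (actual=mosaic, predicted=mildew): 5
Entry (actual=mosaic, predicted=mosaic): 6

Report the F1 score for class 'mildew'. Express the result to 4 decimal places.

Take TP from the diagonal, FP from the rest of the 'mildew' prediction marginal, FN from the rest of the 'mildew' actual marginal.
F1 score = 2·TP/(2·TP+FP+FN).
mildew: TP=6, FP=1+5=6, FN=3+4=7 → 12/25 = 0.48000

0.4800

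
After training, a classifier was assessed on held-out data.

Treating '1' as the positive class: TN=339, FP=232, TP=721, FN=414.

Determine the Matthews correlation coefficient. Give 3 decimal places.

MCC = (TP·TN − FP·FN) / √((TP+FP)(TP+FN)(TN+FP)(TN+FN))
Numerator = 721·339 − 232·414 = 148371
Denominator = √(953·1135·571·753) = √465071628765 = 681961.6036
MCC = 148371 / 681961.6036 = 0.218

0.218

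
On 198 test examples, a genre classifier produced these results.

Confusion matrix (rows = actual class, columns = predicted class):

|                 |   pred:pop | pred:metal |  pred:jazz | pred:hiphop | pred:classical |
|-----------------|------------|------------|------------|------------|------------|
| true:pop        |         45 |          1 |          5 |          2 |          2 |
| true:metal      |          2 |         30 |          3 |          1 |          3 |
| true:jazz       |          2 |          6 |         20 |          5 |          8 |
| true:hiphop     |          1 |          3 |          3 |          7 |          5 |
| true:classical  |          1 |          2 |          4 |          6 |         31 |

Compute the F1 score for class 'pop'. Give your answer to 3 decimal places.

0.849

Take TP from the diagonal, FP from the rest of the 'pop' prediction marginal, FN from the rest of the 'pop' actual marginal.
F1 score = 2·TP/(2·TP+FP+FN).
pop: TP=45, FP=2+2+1+1=6, FN=1+5+2+2=10 → 90/106 = 0.8491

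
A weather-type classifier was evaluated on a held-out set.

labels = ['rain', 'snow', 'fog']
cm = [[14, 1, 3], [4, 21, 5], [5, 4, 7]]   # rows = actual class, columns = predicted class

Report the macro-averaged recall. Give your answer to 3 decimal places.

0.638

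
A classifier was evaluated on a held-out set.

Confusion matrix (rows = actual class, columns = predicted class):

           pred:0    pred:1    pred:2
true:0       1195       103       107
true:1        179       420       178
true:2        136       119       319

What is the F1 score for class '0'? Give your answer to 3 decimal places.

Treat '0' as positive and all other classes as negative.
F1 score = 2·TP/(2·TP+FP+FN).
0: TP=1195, FP=179+136=315, FN=103+107=210 → 2390/2915 = 0.8199

0.820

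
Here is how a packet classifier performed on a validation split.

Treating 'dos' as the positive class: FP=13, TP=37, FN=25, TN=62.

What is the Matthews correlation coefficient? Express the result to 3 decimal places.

MCC = (TP·TN − FP·FN) / √((TP+FP)(TP+FN)(TN+FP)(TN+FN))
Numerator = 37·62 − 13·25 = 1969
Denominator = √(50·62·75·87) = √20227500 = 4497.4993
MCC = 1969 / 4497.4993 = 0.438

0.438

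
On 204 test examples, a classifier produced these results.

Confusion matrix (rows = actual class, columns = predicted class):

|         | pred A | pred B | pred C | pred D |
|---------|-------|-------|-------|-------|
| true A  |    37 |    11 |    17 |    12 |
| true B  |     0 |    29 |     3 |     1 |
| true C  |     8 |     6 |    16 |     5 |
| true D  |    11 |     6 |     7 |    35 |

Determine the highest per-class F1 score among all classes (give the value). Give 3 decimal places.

0.682

Per-class F1 score (2·TP/(2·TP+FP+FN)):
  A: TP=37, FP=0+8+11=19, FN=11+17+12=40 → 74/133 = 0.5564
  B: TP=29, FP=11+6+6=23, FN=0+3+1=4 → 58/85 = 0.6824
  C: TP=16, FP=17+3+7=27, FN=8+6+5=19 → 32/78 = 0.4103
  D: TP=35, FP=12+1+5=18, FN=11+6+7=24 → 70/112 = 0.6250
Highest is class 'B' with F1 score = 0.682.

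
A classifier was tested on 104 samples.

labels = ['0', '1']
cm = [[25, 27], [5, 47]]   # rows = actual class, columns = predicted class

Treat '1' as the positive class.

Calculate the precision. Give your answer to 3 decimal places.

0.635

Precision = TP/(TP+FP) = 47/(47+27) = 47/74 = 0.635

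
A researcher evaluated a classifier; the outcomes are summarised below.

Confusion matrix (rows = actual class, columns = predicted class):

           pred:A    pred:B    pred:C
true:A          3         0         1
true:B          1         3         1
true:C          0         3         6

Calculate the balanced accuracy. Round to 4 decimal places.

Balanced accuracy = mean of per-class recall.
  A: recall = 3/4 = 0.75000
  B: recall = 3/5 = 0.60000
  C: recall = 6/9 = 0.66667
Mean = (0.75000 + 0.60000 + 0.66667) / 3 = 0.6722

0.6722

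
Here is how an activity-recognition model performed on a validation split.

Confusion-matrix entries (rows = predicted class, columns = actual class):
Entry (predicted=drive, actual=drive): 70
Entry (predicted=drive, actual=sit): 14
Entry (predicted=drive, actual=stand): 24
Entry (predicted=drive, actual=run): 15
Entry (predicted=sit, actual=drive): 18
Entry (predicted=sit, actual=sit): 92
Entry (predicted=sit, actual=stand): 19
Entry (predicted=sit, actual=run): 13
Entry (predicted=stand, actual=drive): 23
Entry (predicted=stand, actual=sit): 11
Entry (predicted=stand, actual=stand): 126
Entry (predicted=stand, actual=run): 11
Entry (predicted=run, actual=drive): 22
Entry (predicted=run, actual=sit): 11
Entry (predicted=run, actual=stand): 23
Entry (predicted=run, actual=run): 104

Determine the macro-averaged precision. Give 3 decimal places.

0.651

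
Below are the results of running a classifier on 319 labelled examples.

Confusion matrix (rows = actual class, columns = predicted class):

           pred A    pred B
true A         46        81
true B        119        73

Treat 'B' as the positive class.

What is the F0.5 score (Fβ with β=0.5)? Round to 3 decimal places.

Fβ = (1+β²)·TP / ((1+β²)·TP + β²·FN + FP), with β²=1/4
= 1.25·73 / (1.25·73 + 0.25·119 + 81) = 0.452

0.452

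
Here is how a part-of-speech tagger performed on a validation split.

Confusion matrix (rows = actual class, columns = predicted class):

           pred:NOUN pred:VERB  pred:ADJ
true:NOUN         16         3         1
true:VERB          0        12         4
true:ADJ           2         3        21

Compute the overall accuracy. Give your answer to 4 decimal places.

0.7903

Accuracy = trace / total = (16+12+21=49) / 62 = 49/62 = 0.7903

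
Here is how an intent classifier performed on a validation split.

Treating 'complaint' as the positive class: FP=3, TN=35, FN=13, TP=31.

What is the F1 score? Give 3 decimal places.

Precision = TP/(TP+FP) = 31/34 = 0.9118
Recall = TP/(TP+FN) = 31/44 = 0.7045
F1 = 2·TP/(2·TP+FP+FN) = 62/78 = 0.795

0.795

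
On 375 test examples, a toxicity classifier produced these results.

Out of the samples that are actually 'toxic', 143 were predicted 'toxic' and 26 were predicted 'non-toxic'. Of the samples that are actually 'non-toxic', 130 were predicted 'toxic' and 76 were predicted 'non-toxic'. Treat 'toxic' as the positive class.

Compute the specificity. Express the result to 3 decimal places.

0.369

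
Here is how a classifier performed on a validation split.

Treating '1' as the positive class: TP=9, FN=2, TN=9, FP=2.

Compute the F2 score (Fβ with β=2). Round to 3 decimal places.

0.818

Fβ = (1+β²)·TP / ((1+β²)·TP + β²·FN + FP), with β²=4
= 5·9 / (5·9 + 4·2 + 2) = 0.818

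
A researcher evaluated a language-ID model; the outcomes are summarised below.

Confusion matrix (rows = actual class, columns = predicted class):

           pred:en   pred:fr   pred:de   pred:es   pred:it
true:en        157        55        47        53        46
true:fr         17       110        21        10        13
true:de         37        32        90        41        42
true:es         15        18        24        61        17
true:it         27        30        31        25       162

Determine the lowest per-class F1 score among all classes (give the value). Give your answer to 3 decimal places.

0.375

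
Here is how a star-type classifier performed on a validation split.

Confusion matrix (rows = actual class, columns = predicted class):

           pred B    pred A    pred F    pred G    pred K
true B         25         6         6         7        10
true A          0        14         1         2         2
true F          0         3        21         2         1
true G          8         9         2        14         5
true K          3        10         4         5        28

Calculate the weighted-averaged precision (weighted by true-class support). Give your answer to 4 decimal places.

0.5781

Per-class precision (TP/(TP+FP)):
  B: TP=25, FP=0+0+8+3=11 → 25/36 = 0.69444
  A: TP=14, FP=6+3+9+10=28 → 14/42 = 0.33333
  F: TP=21, FP=6+1+2+4=13 → 21/34 = 0.61765
  G: TP=14, FP=7+2+2+5=16 → 14/30 = 0.46667
  K: TP=28, FP=10+2+1+5=18 → 28/46 = 0.60870
Weighted-precision = Σ (supportᵢ/N)·precisionᵢ with N=188: (54/188)·0.69444 + (19/188)·0.33333 + (27/188)·0.61765 + (38/188)·0.46667 + (50/188)·0.60870 = 0.5781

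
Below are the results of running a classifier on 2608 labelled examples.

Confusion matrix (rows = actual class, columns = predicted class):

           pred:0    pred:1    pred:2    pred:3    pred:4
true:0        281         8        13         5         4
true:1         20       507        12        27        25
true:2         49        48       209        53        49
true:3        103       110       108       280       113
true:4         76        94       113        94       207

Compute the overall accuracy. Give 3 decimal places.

Accuracy = trace / total = (281+507+209+280+207=1484) / 2608 = 1484/2608 = 0.569

0.569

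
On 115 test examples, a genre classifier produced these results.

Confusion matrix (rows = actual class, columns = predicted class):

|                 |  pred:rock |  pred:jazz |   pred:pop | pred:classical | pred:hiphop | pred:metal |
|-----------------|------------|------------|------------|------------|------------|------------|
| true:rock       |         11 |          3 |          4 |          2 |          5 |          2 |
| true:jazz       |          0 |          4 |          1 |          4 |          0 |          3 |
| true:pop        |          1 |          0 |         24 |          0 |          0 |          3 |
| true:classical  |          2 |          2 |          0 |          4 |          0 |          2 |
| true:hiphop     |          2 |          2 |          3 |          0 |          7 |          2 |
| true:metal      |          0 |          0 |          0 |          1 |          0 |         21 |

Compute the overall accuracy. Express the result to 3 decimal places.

0.617

Accuracy = trace / total = (11+4+24+4+7+21=71) / 115 = 71/115 = 0.617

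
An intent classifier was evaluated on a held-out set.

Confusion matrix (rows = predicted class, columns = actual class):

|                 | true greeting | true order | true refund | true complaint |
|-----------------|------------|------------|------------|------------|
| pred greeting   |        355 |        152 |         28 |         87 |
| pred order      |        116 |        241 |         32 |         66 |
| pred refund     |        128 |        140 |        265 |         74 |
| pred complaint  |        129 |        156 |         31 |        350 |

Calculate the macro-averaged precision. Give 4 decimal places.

0.5156

Per-class precision (TP/(TP+FP)):
  greeting: TP=355, FP=152+28+87=267 → 355/622 = 0.57074
  order: TP=241, FP=116+32+66=214 → 241/455 = 0.52967
  refund: TP=265, FP=128+140+74=342 → 265/607 = 0.43657
  complaint: TP=350, FP=129+156+31=316 → 350/666 = 0.52553
Macro-precision = mean = (0.57074 + 0.52967 + 0.43657 + 0.52553) / 4 = 0.5156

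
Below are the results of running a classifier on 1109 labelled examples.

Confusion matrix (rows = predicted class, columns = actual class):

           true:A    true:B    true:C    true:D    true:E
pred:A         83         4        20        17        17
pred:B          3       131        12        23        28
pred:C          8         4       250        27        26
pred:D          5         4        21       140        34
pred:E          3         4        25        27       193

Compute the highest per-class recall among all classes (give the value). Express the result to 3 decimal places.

Per-class recall (TP/(TP+FN)):
  A: TP=83, FN=3+8+5+3=19 → 83/102 = 0.8137
  B: TP=131, FN=4+4+4+4=16 → 131/147 = 0.8912
  C: TP=250, FN=20+12+21+25=78 → 250/328 = 0.7622
  D: TP=140, FN=17+23+27+27=94 → 140/234 = 0.5983
  E: TP=193, FN=17+28+26+34=105 → 193/298 = 0.6477
Highest is class 'B' with recall = 0.891.

0.891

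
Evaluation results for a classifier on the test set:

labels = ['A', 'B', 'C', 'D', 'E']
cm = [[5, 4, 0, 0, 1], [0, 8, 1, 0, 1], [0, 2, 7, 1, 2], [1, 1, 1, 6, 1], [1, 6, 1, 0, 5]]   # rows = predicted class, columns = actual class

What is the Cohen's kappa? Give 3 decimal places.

Observed agreement pₒ = trace/N = 31/55 = 0.5636
Expected agreement pₑ = Σ (rowᵢ·colᵢ)/N² = (7·10 + 21·10 + 10·12 + 7·10 + 10·13)/55² = 0.1983
κ = (pₒ − pₑ)/(1 − pₑ) = (0.5636 − 0.1983)/(1 − 0.1983) = 0.456

0.456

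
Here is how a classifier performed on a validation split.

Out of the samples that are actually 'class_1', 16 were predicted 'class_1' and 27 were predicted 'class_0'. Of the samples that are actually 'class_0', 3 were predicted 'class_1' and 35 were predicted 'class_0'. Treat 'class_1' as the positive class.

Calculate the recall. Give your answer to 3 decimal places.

0.372

Recall = TP/(TP+FN) = 16/(16+27) = 16/43 = 0.372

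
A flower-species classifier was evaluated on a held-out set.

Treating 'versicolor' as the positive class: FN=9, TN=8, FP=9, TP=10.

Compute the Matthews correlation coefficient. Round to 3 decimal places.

-0.003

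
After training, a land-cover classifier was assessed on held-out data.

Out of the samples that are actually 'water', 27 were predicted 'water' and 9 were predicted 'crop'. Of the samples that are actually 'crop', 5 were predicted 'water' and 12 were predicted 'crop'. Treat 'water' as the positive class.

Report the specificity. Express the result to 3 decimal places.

Specificity = TN/(TN+FP) = 12/(12+5) = 0.706

0.706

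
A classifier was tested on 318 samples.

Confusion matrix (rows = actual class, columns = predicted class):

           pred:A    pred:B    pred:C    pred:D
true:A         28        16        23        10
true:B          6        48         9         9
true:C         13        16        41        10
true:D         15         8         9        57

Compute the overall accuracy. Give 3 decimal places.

0.547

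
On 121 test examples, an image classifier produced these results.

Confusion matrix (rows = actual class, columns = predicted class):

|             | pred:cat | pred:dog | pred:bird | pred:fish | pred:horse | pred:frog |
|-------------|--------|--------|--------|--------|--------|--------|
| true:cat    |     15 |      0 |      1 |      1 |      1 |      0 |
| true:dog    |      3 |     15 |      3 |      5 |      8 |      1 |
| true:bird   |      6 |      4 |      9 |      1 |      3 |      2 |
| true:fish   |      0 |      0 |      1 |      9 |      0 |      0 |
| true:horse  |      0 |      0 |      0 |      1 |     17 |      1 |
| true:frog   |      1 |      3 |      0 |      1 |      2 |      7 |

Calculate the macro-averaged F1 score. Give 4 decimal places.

0.5947

Per-class F1 score (2·TP/(2·TP+FP+FN)):
  cat: TP=15, FP=3+6+0+0+1=10, FN=0+1+1+1+0=3 → 30/43 = 0.69767
  dog: TP=15, FP=0+4+0+0+3=7, FN=3+3+5+8+1=20 → 30/57 = 0.52632
  bird: TP=9, FP=1+3+1+0+0=5, FN=6+4+1+3+2=16 → 18/39 = 0.46154
  fish: TP=9, FP=1+5+1+1+1=9, FN=0+0+1+0+0=1 → 18/28 = 0.64286
  horse: TP=17, FP=1+8+3+0+2=14, FN=0+0+0+1+1=2 → 34/50 = 0.68000
  frog: TP=7, FP=0+1+2+0+1=4, FN=1+3+0+1+2=7 → 14/25 = 0.56000
Macro-F1 score = mean = (0.69767 + 0.52632 + 0.46154 + 0.64286 + 0.68000 + 0.56000) / 6 = 0.5947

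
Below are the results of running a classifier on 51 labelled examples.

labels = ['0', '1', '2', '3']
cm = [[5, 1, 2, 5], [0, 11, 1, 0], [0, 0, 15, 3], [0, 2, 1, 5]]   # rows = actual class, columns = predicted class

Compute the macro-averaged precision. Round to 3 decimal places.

0.740

Per-class precision (TP/(TP+FP)):
  0: TP=5, FP=0+0+0=0 → 5/5 = 1.0000
  1: TP=11, FP=1+0+2=3 → 11/14 = 0.7857
  2: TP=15, FP=2+1+1=4 → 15/19 = 0.7895
  3: TP=5, FP=5+0+3=8 → 5/13 = 0.3846
Macro-precision = mean = (1.0000 + 0.7857 + 0.7895 + 0.3846) / 4 = 0.740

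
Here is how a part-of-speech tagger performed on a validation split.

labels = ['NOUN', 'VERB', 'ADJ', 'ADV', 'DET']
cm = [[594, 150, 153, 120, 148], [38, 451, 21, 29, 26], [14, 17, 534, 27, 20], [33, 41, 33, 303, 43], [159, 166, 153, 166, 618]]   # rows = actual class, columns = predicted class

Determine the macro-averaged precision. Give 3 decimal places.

Per-class precision (TP/(TP+FP)):
  NOUN: TP=594, FP=38+14+33+159=244 → 594/838 = 0.7088
  VERB: TP=451, FP=150+17+41+166=374 → 451/825 = 0.5467
  ADJ: TP=534, FP=153+21+33+153=360 → 534/894 = 0.5973
  ADV: TP=303, FP=120+29+27+166=342 → 303/645 = 0.4698
  DET: TP=618, FP=148+26+20+43=237 → 618/855 = 0.7228
Macro-precision = mean = (0.7088 + 0.5467 + 0.5973 + 0.4698 + 0.7228) / 5 = 0.609

0.609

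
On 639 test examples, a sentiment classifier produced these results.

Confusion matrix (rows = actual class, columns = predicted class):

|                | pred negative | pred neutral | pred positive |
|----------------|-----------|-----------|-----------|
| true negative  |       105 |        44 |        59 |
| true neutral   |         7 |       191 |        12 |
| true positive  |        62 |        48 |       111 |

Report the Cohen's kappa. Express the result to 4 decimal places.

0.4559

Observed agreement pₒ = trace/N = 407/639 = 0.63693
Expected agreement pₑ = Σ (rowᵢ·colᵢ)/N² = (208·174 + 210·283 + 221·182)/639² = 0.33269
κ = (pₒ − pₑ)/(1 − pₑ) = (0.63693 − 0.33269)/(1 − 0.33269) = 0.4559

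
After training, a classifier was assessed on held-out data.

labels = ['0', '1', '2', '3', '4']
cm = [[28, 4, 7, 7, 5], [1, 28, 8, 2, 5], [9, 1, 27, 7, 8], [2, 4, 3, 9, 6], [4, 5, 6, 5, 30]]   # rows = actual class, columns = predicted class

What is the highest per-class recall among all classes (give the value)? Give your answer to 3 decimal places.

0.636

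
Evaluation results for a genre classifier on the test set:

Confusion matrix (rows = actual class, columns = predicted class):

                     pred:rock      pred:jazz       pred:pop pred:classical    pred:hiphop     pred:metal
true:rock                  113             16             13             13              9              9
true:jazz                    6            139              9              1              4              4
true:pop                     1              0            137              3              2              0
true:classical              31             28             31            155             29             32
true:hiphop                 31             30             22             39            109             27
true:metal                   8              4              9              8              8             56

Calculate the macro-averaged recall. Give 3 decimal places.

0.666

Per-class recall (TP/(TP+FN)):
  rock: TP=113, FN=16+13+13+9+9=60 → 113/173 = 0.6532
  jazz: TP=139, FN=6+9+1+4+4=24 → 139/163 = 0.8528
  pop: TP=137, FN=1+0+3+2+0=6 → 137/143 = 0.9580
  classical: TP=155, FN=31+28+31+29+32=151 → 155/306 = 0.5065
  hiphop: TP=109, FN=31+30+22+39+27=149 → 109/258 = 0.4225
  metal: TP=56, FN=8+4+9+8+8=37 → 56/93 = 0.6022
Macro-recall = mean = (0.6532 + 0.8528 + 0.9580 + 0.5065 + 0.4225 + 0.6022) / 6 = 0.666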